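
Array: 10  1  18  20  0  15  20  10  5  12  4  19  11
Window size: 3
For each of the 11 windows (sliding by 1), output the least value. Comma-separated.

10 1 18 → min 1
1 18 20 → min 1
18 20 0 → min 0
20 0 15 → min 0
0 15 20 → min 0
15 20 10 → min 10
20 10 5 → min 5
10 5 12 → min 5
5 12 4 → min 4
12 4 19 → min 4
4 19 11 → min 4

1, 1, 0, 0, 0, 10, 5, 5, 4, 4, 4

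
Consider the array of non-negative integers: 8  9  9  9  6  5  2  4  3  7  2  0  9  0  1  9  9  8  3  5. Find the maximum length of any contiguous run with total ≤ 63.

14

Extend to the right; shrink from the left whenever the sum exceeds 63:
[8] sum 8 len 1
[8, 9] sum 17 len 2
[8, 9, 9] sum 26 len 3
[8, 9, 9, 9] sum 35 len 4
[8, 9, 9, 9, 6] sum 41 len 5
[8, 9, 9, 9, 6, 5] sum 46 len 6
[8, 9, 9, 9, 6, 5, 2] sum 48 len 7
[8, 9, 9, 9, 6, 5, 2, 4] sum 52 len 8
[8, 9, 9, 9, 6, 5, 2, 4, 3] sum 55 len 9
[8, 9, 9, 9, 6, 5, 2, 4, 3, 7] sum 62 len 10
[9, 9, 9, 6, 5, 2, 4, 3, 7, 2] sum 56 len 10
[9, 9, 9, 6, 5, 2, 4, 3, 7, 2, 0] sum 56 len 11
[9, 9, 6, 5, 2, 4, 3, 7, 2, 0, 9] sum 56 len 11
[9, 9, 6, 5, 2, 4, 3, 7, 2, 0, 9, 0] sum 56 len 12
[9, 9, 6, 5, 2, 4, 3, 7, 2, 0, 9, 0, 1] sum 57 len 13
[9, 6, 5, 2, 4, 3, 7, 2, 0, 9, 0, 1, 9] sum 57 len 13
[6, 5, 2, 4, 3, 7, 2, 0, 9, 0, 1, 9, 9] sum 57 len 13
[5, 2, 4, 3, 7, 2, 0, 9, 0, 1, 9, 9, 8] sum 59 len 13
[5, 2, 4, 3, 7, 2, 0, 9, 0, 1, 9, 9, 8, 3] sum 62 len 14
[2, 4, 3, 7, 2, 0, 9, 0, 1, 9, 9, 8, 3, 5] sum 62 len 14
Longest length seen: 14.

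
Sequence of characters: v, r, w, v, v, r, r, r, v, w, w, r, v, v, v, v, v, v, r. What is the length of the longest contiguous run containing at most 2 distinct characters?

[v] 1 distinct, len 1
[v, r] 2 distinct, len 2
[r, w] 2 distinct, len 2
[w, v] 2 distinct, len 2
[w, v, v] 2 distinct, len 3
[v, v, r] 2 distinct, len 3
[v, v, r, r] 2 distinct, len 4
[v, v, r, r, r] 2 distinct, len 5
[v, v, r, r, r, v] 2 distinct, len 6
[v, w] 2 distinct, len 2
[v, w, w] 2 distinct, len 3
[w, w, r] 2 distinct, len 3
[r, v] 2 distinct, len 2
[r, v, v] 2 distinct, len 3
[r, v, v, v] 2 distinct, len 4
[r, v, v, v, v] 2 distinct, len 5
[r, v, v, v, v, v] 2 distinct, len 6
[r, v, v, v, v, v, v] 2 distinct, len 7
[r, v, v, v, v, v, v, r] 2 distinct, len 8
Longest length with ≤2 distinct: 8.

8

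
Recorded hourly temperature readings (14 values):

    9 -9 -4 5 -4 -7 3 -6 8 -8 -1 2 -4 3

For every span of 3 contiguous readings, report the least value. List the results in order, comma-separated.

-9, -9, -4, -7, -7, -7, -6, -8, -8, -8, -4, -4

9 -9 -4 → min -9
-9 -4 5 → min -9
-4 5 -4 → min -4
5 -4 -7 → min -7
-4 -7 3 → min -7
-7 3 -6 → min -7
3 -6 8 → min -6
-6 8 -8 → min -8
8 -8 -1 → min -8
-8 -1 2 → min -8
-1 2 -4 → min -4
2 -4 3 → min -4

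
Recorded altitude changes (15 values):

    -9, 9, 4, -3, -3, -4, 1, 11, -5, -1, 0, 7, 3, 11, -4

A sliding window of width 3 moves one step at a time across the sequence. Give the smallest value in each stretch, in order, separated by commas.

-9, -3, -3, -4, -4, -4, -5, -5, -5, -1, 0, 3, -4

(-9, 9, 4) → min -9
(9, 4, -3) → min -3
(4, -3, -3) → min -3
(-3, -3, -4) → min -4
(-3, -4, 1) → min -4
(-4, 1, 11) → min -4
(1, 11, -5) → min -5
(11, -5, -1) → min -5
(-5, -1, 0) → min -5
(-1, 0, 7) → min -1
(0, 7, 3) → min 0
(7, 3, 11) → min 3
(3, 11, -4) → min -4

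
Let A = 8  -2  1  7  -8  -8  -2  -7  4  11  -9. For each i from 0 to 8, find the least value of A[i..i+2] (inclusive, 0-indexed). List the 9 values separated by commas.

-2, -2, -8, -8, -8, -8, -7, -7, -9

(8, -2, 1) → min -2
(-2, 1, 7) → min -2
(1, 7, -8) → min -8
(7, -8, -8) → min -8
(-8, -8, -2) → min -8
(-8, -2, -7) → min -8
(-2, -7, 4) → min -7
(-7, 4, 11) → min -7
(4, 11, -9) → min -9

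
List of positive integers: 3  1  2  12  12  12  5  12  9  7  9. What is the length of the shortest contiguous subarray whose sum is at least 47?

5

add 3: running sum 3 < 47
add 1: running sum 4 < 47
add 2: running sum 6 < 47
add 12: running sum 18 < 47
add 12: running sum 30 < 47
add 12: running sum 42 < 47
end 6: [3, 1, 2, 12, 12, 12, 5] sum 47, len 7
end 7: [12, 12, 12, 5, 12] sum 53, len 5
end 8: [12, 12, 5, 12, 9] sum 50, len 5
end 9: [12, 12, 5, 12, 9, 7] sum 57, len 6
end 10: [12, 5, 12, 9, 7, 9] sum 54, len 6
Shortest qualifying length: 5.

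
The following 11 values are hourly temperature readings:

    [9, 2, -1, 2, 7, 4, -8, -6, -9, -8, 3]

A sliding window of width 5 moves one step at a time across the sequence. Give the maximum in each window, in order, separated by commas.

(9, 2, -1, 2, 7) → max 9
(2, -1, 2, 7, 4) → max 7
(-1, 2, 7, 4, -8) → max 7
(2, 7, 4, -8, -6) → max 7
(7, 4, -8, -6, -9) → max 7
(4, -8, -6, -9, -8) → max 4
(-8, -6, -9, -8, 3) → max 3

9, 7, 7, 7, 7, 4, 3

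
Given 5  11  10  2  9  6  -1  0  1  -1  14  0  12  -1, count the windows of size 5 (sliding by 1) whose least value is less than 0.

(5, 11, 10, 2, 9) → min 2
(11, 10, 2, 9, 6) → min 2
(10, 2, 9, 6, -1) → min -1  < 0 ✓
(2, 9, 6, -1, 0) → min -1  < 0 ✓
(9, 6, -1, 0, 1) → min -1  < 0 ✓
(6, -1, 0, 1, -1) → min -1  < 0 ✓
(-1, 0, 1, -1, 14) → min -1  < 0 ✓
(0, 1, -1, 14, 0) → min -1  < 0 ✓
(1, -1, 14, 0, 12) → min -1  < 0 ✓
(-1, 14, 0, 12, -1) → min -1  < 0 ✓
8 windows satisfy the condition.

8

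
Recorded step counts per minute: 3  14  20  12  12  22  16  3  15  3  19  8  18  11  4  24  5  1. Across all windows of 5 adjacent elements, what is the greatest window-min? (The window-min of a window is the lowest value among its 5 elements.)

12

Each size-5 window and its min:
(3, 14, 20, 12, 12) → min 3
(14, 20, 12, 12, 22) → min 12
(20, 12, 12, 22, 16) → min 12
(12, 12, 22, 16, 3) → min 3
(12, 22, 16, 3, 15) → min 3
(22, 16, 3, 15, 3) → min 3
(16, 3, 15, 3, 19) → min 3
(3, 15, 3, 19, 8) → min 3
(15, 3, 19, 8, 18) → min 3
(3, 19, 8, 18, 11) → min 3
(19, 8, 18, 11, 4) → min 4
(8, 18, 11, 4, 24) → min 4
(18, 11, 4, 24, 5) → min 4
(11, 4, 24, 5, 1) → min 1
Greatest of these is 12.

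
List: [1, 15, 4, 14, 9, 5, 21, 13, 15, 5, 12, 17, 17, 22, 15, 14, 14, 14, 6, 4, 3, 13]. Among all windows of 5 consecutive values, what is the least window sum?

(1, 15, 4, 14, 9) → sum 43
(15, 4, 14, 9, 5) → sum 47
(4, 14, 9, 5, 21) → sum 53
(14, 9, 5, 21, 13) → sum 62
(9, 5, 21, 13, 15) → sum 63
(5, 21, 13, 15, 5) → sum 59
(21, 13, 15, 5, 12) → sum 66
(13, 15, 5, 12, 17) → sum 62
(15, 5, 12, 17, 17) → sum 66
(5, 12, 17, 17, 22) → sum 73
(12, 17, 17, 22, 15) → sum 83
(17, 17, 22, 15, 14) → sum 85
(17, 22, 15, 14, 14) → sum 82
(22, 15, 14, 14, 14) → sum 79
(15, 14, 14, 14, 6) → sum 63
(14, 14, 14, 6, 4) → sum 52
(14, 14, 6, 4, 3) → sum 41
(14, 6, 4, 3, 13) → sum 40
Least of these is 40.

40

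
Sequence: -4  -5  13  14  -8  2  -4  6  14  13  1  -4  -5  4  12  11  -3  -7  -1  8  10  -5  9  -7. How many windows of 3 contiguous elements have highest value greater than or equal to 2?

-4 -5 13 → max 13  ≥ 2 ✓
-5 13 14 → max 14  ≥ 2 ✓
13 14 -8 → max 14  ≥ 2 ✓
14 -8 2 → max 14  ≥ 2 ✓
-8 2 -4 → max 2  ≥ 2 ✓
2 -4 6 → max 6  ≥ 2 ✓
-4 6 14 → max 14  ≥ 2 ✓
6 14 13 → max 14  ≥ 2 ✓
14 13 1 → max 14  ≥ 2 ✓
13 1 -4 → max 13  ≥ 2 ✓
1 -4 -5 → max 1
-4 -5 4 → max 4  ≥ 2 ✓
-5 4 12 → max 12  ≥ 2 ✓
4 12 11 → max 12  ≥ 2 ✓
12 11 -3 → max 12  ≥ 2 ✓
11 -3 -7 → max 11  ≥ 2 ✓
-3 -7 -1 → max -1
-7 -1 8 → max 8  ≥ 2 ✓
-1 8 10 → max 10  ≥ 2 ✓
8 10 -5 → max 10  ≥ 2 ✓
10 -5 9 → max 10  ≥ 2 ✓
-5 9 -7 → max 9  ≥ 2 ✓
20 windows satisfy the condition.

20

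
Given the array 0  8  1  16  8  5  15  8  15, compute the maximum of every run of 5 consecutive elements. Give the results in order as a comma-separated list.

0 8 1 16 8 → max 16
8 1 16 8 5 → max 16
1 16 8 5 15 → max 16
16 8 5 15 8 → max 16
8 5 15 8 15 → max 15

16, 16, 16, 16, 15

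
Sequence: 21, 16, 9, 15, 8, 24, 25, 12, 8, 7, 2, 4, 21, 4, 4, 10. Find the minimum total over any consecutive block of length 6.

42

(21, 16, 9, 15, 8, 24) → sum 93
(16, 9, 15, 8, 24, 25) → sum 97
(9, 15, 8, 24, 25, 12) → sum 93
(15, 8, 24, 25, 12, 8) → sum 92
(8, 24, 25, 12, 8, 7) → sum 84
(24, 25, 12, 8, 7, 2) → sum 78
(25, 12, 8, 7, 2, 4) → sum 58
(12, 8, 7, 2, 4, 21) → sum 54
(8, 7, 2, 4, 21, 4) → sum 46
(7, 2, 4, 21, 4, 4) → sum 42
(2, 4, 21, 4, 4, 10) → sum 45
Minimum of these is 42.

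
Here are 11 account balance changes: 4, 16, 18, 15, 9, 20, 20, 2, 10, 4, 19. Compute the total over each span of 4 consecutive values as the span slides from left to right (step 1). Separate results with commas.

(4, 16, 18, 15) → sum 53
(16, 18, 15, 9) → sum 58
(18, 15, 9, 20) → sum 62
(15, 9, 20, 20) → sum 64
(9, 20, 20, 2) → sum 51
(20, 20, 2, 10) → sum 52
(20, 2, 10, 4) → sum 36
(2, 10, 4, 19) → sum 35

53, 58, 62, 64, 51, 52, 36, 35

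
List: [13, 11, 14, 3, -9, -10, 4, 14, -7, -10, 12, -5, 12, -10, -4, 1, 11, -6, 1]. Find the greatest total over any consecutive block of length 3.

38

Window sums for each of the 17 positions:
[13, 11, 14] → sum 38
[11, 14, 3] → sum 28
[14, 3, -9] → sum 8
[3, -9, -10] → sum -16
[-9, -10, 4] → sum -15
[-10, 4, 14] → sum 8
[4, 14, -7] → sum 11
[14, -7, -10] → sum -3
[-7, -10, 12] → sum -5
[-10, 12, -5] → sum -3
[12, -5, 12] → sum 19
[-5, 12, -10] → sum -3
[12, -10, -4] → sum -2
[-10, -4, 1] → sum -13
[-4, 1, 11] → sum 8
[1, 11, -6] → sum 6
[11, -6, 1] → sum 6
Greatest of these is 38.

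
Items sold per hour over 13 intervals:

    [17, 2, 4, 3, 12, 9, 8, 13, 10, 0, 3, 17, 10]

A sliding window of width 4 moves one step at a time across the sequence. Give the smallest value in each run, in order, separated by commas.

2, 2, 3, 3, 8, 8, 0, 0, 0, 0

Sliding a size-4 window across the 13 values:
[17, 2, 4, 3] → min 2
[2, 4, 3, 12] → min 2
[4, 3, 12, 9] → min 3
[3, 12, 9, 8] → min 3
[12, 9, 8, 13] → min 8
[9, 8, 13, 10] → min 8
[8, 13, 10, 0] → min 0
[13, 10, 0, 3] → min 0
[10, 0, 3, 17] → min 0
[0, 3, 17, 10] → min 0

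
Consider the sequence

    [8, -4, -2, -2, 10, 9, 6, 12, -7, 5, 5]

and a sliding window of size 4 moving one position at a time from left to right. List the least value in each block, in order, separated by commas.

-4, -4, -2, -2, 6, -7, -7, -7

[8, -4, -2, -2] → min -4
[-4, -2, -2, 10] → min -4
[-2, -2, 10, 9] → min -2
[-2, 10, 9, 6] → min -2
[10, 9, 6, 12] → min 6
[9, 6, 12, -7] → min -7
[6, 12, -7, 5] → min -7
[12, -7, 5, 5] → min -7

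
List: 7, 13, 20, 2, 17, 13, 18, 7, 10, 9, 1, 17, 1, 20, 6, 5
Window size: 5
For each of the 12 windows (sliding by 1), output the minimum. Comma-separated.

2, 2, 2, 2, 7, 7, 1, 1, 1, 1, 1, 1

Sliding a size-5 window across the 16 values:
[7, 13, 20, 2, 17] → min 2
[13, 20, 2, 17, 13] → min 2
[20, 2, 17, 13, 18] → min 2
[2, 17, 13, 18, 7] → min 2
[17, 13, 18, 7, 10] → min 7
[13, 18, 7, 10, 9] → min 7
[18, 7, 10, 9, 1] → min 1
[7, 10, 9, 1, 17] → min 1
[10, 9, 1, 17, 1] → min 1
[9, 1, 17, 1, 20] → min 1
[1, 17, 1, 20, 6] → min 1
[17, 1, 20, 6, 5] → min 1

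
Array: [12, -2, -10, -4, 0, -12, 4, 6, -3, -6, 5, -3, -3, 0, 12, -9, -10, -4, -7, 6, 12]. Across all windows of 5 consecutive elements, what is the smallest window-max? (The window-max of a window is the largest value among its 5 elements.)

0

Each size-5 window and its max:
12 -2 -10 -4 0 → max 12
-2 -10 -4 0 -12 → max 0
-10 -4 0 -12 4 → max 4
-4 0 -12 4 6 → max 6
0 -12 4 6 -3 → max 6
-12 4 6 -3 -6 → max 6
4 6 -3 -6 5 → max 6
6 -3 -6 5 -3 → max 6
-3 -6 5 -3 -3 → max 5
-6 5 -3 -3 0 → max 5
5 -3 -3 0 12 → max 12
-3 -3 0 12 -9 → max 12
-3 0 12 -9 -10 → max 12
0 12 -9 -10 -4 → max 12
12 -9 -10 -4 -7 → max 12
-9 -10 -4 -7 6 → max 6
-10 -4 -7 6 12 → max 12
Smallest of these is 0.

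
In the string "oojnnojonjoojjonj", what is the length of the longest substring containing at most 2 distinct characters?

[o] 1 distinct, len 1
[o, o] 1 distinct, len 2
[o, o, j] 2 distinct, len 3
[j, n] 2 distinct, len 2
[j, n, n] 2 distinct, len 3
[n, n, o] 2 distinct, len 3
[o, j] 2 distinct, len 2
[o, j, o] 2 distinct, len 3
[o, n] 2 distinct, len 2
[n, j] 2 distinct, len 2
[j, o] 2 distinct, len 2
[j, o, o] 2 distinct, len 3
[j, o, o, j] 2 distinct, len 4
[j, o, o, j, j] 2 distinct, len 5
[j, o, o, j, j, o] 2 distinct, len 6
[o, n] 2 distinct, len 2
[n, j] 2 distinct, len 2
Longest length with ≤2 distinct: 6.

6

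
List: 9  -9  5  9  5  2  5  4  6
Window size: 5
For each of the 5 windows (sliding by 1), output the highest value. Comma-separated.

Sliding a size-5 window across the 9 values:
(9, -9, 5, 9, 5) → max 9
(-9, 5, 9, 5, 2) → max 9
(5, 9, 5, 2, 5) → max 9
(9, 5, 2, 5, 4) → max 9
(5, 2, 5, 4, 6) → max 6

9, 9, 9, 9, 6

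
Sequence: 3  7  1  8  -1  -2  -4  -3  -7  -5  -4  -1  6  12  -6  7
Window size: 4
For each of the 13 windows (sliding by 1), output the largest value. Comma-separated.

8, 8, 8, 8, -1, -2, -3, -3, -1, 6, 12, 12, 12

Sliding a size-4 window across the 16 values:
[3, 7, 1, 8] → max 8
[7, 1, 8, -1] → max 8
[1, 8, -1, -2] → max 8
[8, -1, -2, -4] → max 8
[-1, -2, -4, -3] → max -1
[-2, -4, -3, -7] → max -2
[-4, -3, -7, -5] → max -3
[-3, -7, -5, -4] → max -3
[-7, -5, -4, -1] → max -1
[-5, -4, -1, 6] → max 6
[-4, -1, 6, 12] → max 12
[-1, 6, 12, -6] → max 12
[6, 12, -6, 7] → max 12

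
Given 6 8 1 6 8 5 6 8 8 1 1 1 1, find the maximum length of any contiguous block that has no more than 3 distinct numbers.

[6] 1 distinct, len 1
[6, 8] 2 distinct, len 2
[6, 8, 1] 3 distinct, len 3
[6, 8, 1, 6] 3 distinct, len 4
[6, 8, 1, 6, 8] 3 distinct, len 5
[6, 8, 5] 3 distinct, len 3
[6, 8, 5, 6] 3 distinct, len 4
[6, 8, 5, 6, 8] 3 distinct, len 5
[6, 8, 5, 6, 8, 8] 3 distinct, len 6
[6, 8, 8, 1] 3 distinct, len 4
[6, 8, 8, 1, 1] 3 distinct, len 5
[6, 8, 8, 1, 1, 1] 3 distinct, len 6
[6, 8, 8, 1, 1, 1, 1] 3 distinct, len 7
Longest length with ≤3 distinct: 7.

7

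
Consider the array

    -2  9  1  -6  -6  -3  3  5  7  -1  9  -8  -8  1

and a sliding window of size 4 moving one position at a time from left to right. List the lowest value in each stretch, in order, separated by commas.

Sliding a size-4 window across the 14 values:
(-2, 9, 1, -6) → min -6
(9, 1, -6, -6) → min -6
(1, -6, -6, -3) → min -6
(-6, -6, -3, 3) → min -6
(-6, -3, 3, 5) → min -6
(-3, 3, 5, 7) → min -3
(3, 5, 7, -1) → min -1
(5, 7, -1, 9) → min -1
(7, -1, 9, -8) → min -8
(-1, 9, -8, -8) → min -8
(9, -8, -8, 1) → min -8

-6, -6, -6, -6, -6, -3, -1, -1, -8, -8, -8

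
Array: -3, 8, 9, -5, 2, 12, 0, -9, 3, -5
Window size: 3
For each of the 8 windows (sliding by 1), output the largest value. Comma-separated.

9, 9, 9, 12, 12, 12, 3, 3

[-3, 8, 9] → max 9
[8, 9, -5] → max 9
[9, -5, 2] → max 9
[-5, 2, 12] → max 12
[2, 12, 0] → max 12
[12, 0, -9] → max 12
[0, -9, 3] → max 3
[-9, 3, -5] → max 3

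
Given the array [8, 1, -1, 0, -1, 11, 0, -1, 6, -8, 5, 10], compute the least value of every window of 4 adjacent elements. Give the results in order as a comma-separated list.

-1, -1, -1, -1, -1, -1, -8, -8, -8

[8, 1, -1, 0] → min -1
[1, -1, 0, -1] → min -1
[-1, 0, -1, 11] → min -1
[0, -1, 11, 0] → min -1
[-1, 11, 0, -1] → min -1
[11, 0, -1, 6] → min -1
[0, -1, 6, -8] → min -8
[-1, 6, -8, 5] → min -8
[6, -8, 5, 10] → min -8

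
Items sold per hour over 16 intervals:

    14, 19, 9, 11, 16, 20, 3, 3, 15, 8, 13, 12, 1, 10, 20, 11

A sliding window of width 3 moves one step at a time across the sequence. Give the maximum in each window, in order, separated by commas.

19, 19, 16, 20, 20, 20, 15, 15, 15, 13, 13, 12, 20, 20

Sliding a size-3 window across the 16 values:
(14, 19, 9) → max 19
(19, 9, 11) → max 19
(9, 11, 16) → max 16
(11, 16, 20) → max 20
(16, 20, 3) → max 20
(20, 3, 3) → max 20
(3, 3, 15) → max 15
(3, 15, 8) → max 15
(15, 8, 13) → max 15
(8, 13, 12) → max 13
(13, 12, 1) → max 13
(12, 1, 10) → max 12
(1, 10, 20) → max 20
(10, 20, 11) → max 20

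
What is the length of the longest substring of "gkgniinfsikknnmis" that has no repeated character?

5

[g] len 1
[g, k] len 2
[k, g] len 2
[k, g, n] len 3
[k, g, n, i] len 4
[i] len 1
[i, n] len 2
[i, n, f] len 3
[i, n, f, s] len 4
[n, f, s, i] len 4
[n, f, s, i, k] len 5
[k] len 1
[k, n] len 2
[n] len 1
[n, m] len 2
[n, m, i] len 3
[n, m, i, s] len 4
Longest all-distinct length: 5.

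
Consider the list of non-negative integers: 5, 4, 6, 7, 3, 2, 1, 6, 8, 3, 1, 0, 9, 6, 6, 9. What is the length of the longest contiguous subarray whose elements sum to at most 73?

15

[5] sum 5 len 1
[5, 4] sum 9 len 2
[5, 4, 6] sum 15 len 3
[5, 4, 6, 7] sum 22 len 4
[5, 4, 6, 7, 3] sum 25 len 5
[5, 4, 6, 7, 3, 2] sum 27 len 6
[5, 4, 6, 7, 3, 2, 1] sum 28 len 7
[5, 4, 6, 7, 3, 2, 1, 6] sum 34 len 8
[5, 4, 6, 7, 3, 2, 1, 6, 8] sum 42 len 9
[5, 4, 6, 7, 3, 2, 1, 6, 8, 3] sum 45 len 10
[5, 4, 6, 7, 3, 2, 1, 6, 8, 3, 1] sum 46 len 11
[5, 4, 6, 7, 3, 2, 1, 6, 8, 3, 1, 0] sum 46 len 12
[5, 4, 6, 7, 3, 2, 1, 6, 8, 3, 1, 0, 9] sum 55 len 13
[5, 4, 6, 7, 3, 2, 1, 6, 8, 3, 1, 0, 9, 6] sum 61 len 14
[5, 4, 6, 7, 3, 2, 1, 6, 8, 3, 1, 0, 9, 6, 6] sum 67 len 15
[4, 6, 7, 3, 2, 1, 6, 8, 3, 1, 0, 9, 6, 6, 9] sum 71 len 15
Longest length seen: 15.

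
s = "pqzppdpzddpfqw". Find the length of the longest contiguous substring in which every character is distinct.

add p: [p] len 1
add q: [p, q] len 2
add z: [p, q, z] len 3
add p (repeat p, move left end past it): [q, z, p] len 3
add p (repeat p, move left end past it): [p] len 1
add d: [p, d] len 2
add p (repeat p, move left end past it): [d, p] len 2
add z: [d, p, z] len 3
add d (repeat d, move left end past it): [p, z, d] len 3
add d (repeat d, move left end past it): [d] len 1
add p: [d, p] len 2
add f: [d, p, f] len 3
add q: [d, p, f, q] len 4
add w: [d, p, f, q, w] len 5
Longest all-distinct length: 5.

5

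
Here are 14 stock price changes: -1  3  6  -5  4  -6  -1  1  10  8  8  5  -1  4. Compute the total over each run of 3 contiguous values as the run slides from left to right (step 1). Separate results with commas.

(-1, 3, 6) → sum 8
(3, 6, -5) → sum 4
(6, -5, 4) → sum 5
(-5, 4, -6) → sum -7
(4, -6, -1) → sum -3
(-6, -1, 1) → sum -6
(-1, 1, 10) → sum 10
(1, 10, 8) → sum 19
(10, 8, 8) → sum 26
(8, 8, 5) → sum 21
(8, 5, -1) → sum 12
(5, -1, 4) → sum 8

8, 4, 5, -7, -3, -6, 10, 19, 26, 21, 12, 8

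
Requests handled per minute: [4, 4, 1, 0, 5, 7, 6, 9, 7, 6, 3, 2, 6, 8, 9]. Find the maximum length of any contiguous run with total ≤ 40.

Extend to the right; shrink from the left whenever the sum exceeds 40:
add 4: [4] sum 4, len 1
add 4: [4, 4] sum 8, len 2
add 1: [4, 4, 1] sum 9, len 3
add 0: [4, 4, 1, 0] sum 9, len 4
add 5: [4, 4, 1, 0, 5] sum 14, len 5
add 7: [4, 4, 1, 0, 5, 7] sum 21, len 6
add 6: [4, 4, 1, 0, 5, 7, 6] sum 27, len 7
add 9: [4, 4, 1, 0, 5, 7, 6, 9] sum 36, len 8
add 7: [4, 1, 0, 5, 7, 6, 9, 7] sum 39, len 8
add 6: [0, 5, 7, 6, 9, 7, 6] sum 40, len 7
add 3: [7, 6, 9, 7, 6, 3] sum 38, len 6
add 2: [7, 6, 9, 7, 6, 3, 2] sum 40, len 7
add 6: [6, 9, 7, 6, 3, 2, 6] sum 39, len 7
add 8: [7, 6, 3, 2, 6, 8] sum 32, len 6
add 9: [6, 3, 2, 6, 8, 9] sum 34, len 6
Longest length seen: 8.

8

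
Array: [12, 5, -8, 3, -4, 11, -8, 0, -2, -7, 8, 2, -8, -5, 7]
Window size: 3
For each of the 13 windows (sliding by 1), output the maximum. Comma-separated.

12, 5, 3, 11, 11, 11, 0, 0, 8, 8, 8, 2, 7

Sliding a size-3 window across the 15 values:
(12, 5, -8) → max 12
(5, -8, 3) → max 5
(-8, 3, -4) → max 3
(3, -4, 11) → max 11
(-4, 11, -8) → max 11
(11, -8, 0) → max 11
(-8, 0, -2) → max 0
(0, -2, -7) → max 0
(-2, -7, 8) → max 8
(-7, 8, 2) → max 8
(8, 2, -8) → max 8
(2, -8, -5) → max 2
(-8, -5, 7) → max 7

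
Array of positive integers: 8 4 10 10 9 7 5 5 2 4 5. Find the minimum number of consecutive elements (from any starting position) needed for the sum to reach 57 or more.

8

add 8: running sum 8 < 57
add 4: running sum 12 < 57
add 10: running sum 22 < 57
add 10: running sum 32 < 57
add 9: running sum 41 < 57
add 7: running sum 48 < 57
add 5: running sum 53 < 57
end 7: [8, 4, 10, 10, 9, 7, 5, 5] sum 58, len 8
end 8: [8, 4, 10, 10, 9, 7, 5, 5, 2] sum 60, len 9
end 9: [8, 4, 10, 10, 9, 7, 5, 5, 2, 4] sum 64, len 10
end 10: [10, 10, 9, 7, 5, 5, 2, 4, 5] sum 57, len 9
Shortest qualifying length: 8.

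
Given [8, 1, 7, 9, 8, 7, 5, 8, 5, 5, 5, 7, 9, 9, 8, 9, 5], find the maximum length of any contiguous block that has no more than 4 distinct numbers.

Extend right; when distinct count exceeds 4, shrink from the left:
[8] 1 distinct, len 1
[8, 1] 2 distinct, len 2
[8, 1, 7] 3 distinct, len 3
[8, 1, 7, 9] 4 distinct, len 4
[8, 1, 7, 9, 8] 4 distinct, len 5
[8, 1, 7, 9, 8, 7] 4 distinct, len 6
[7, 9, 8, 7, 5] 4 distinct, len 5
[7, 9, 8, 7, 5, 8] 4 distinct, len 6
[7, 9, 8, 7, 5, 8, 5] 4 distinct, len 7
[7, 9, 8, 7, 5, 8, 5, 5] 4 distinct, len 8
[7, 9, 8, 7, 5, 8, 5, 5, 5] 4 distinct, len 9
[7, 9, 8, 7, 5, 8, 5, 5, 5, 7] 4 distinct, len 10
[7, 9, 8, 7, 5, 8, 5, 5, 5, 7, 9] 4 distinct, len 11
[7, 9, 8, 7, 5, 8, 5, 5, 5, 7, 9, 9] 4 distinct, len 12
[7, 9, 8, 7, 5, 8, 5, 5, 5, 7, 9, 9, 8] 4 distinct, len 13
[7, 9, 8, 7, 5, 8, 5, 5, 5, 7, 9, 9, 8, 9] 4 distinct, len 14
[7, 9, 8, 7, 5, 8, 5, 5, 5, 7, 9, 9, 8, 9, 5] 4 distinct, len 15
Longest length with ≤4 distinct: 15.

15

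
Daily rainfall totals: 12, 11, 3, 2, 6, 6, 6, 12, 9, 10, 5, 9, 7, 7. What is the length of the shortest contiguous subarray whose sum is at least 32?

add 12: running sum 12 < 32
add 11: running sum 23 < 32
add 3: running sum 26 < 32
add 2: running sum 28 < 32
end 4: [12, 11, 3, 2, 6] sum 34, len 5
end 5: [12, 11, 3, 2, 6, 6] sum 40, len 6
end 6: [11, 3, 2, 6, 6, 6] sum 34, len 6
end 7: [2, 6, 6, 6, 12] sum 32, len 5
end 8: [6, 6, 12, 9] sum 33, len 4
end 9: [6, 12, 9, 10] sum 37, len 4
end 10: [12, 9, 10, 5] sum 36, len 4
end 11: [9, 10, 5, 9] sum 33, len 4
end 12: [9, 10, 5, 9, 7] sum 40, len 5
end 13: [10, 5, 9, 7, 7] sum 38, len 5
Shortest qualifying length: 4.

4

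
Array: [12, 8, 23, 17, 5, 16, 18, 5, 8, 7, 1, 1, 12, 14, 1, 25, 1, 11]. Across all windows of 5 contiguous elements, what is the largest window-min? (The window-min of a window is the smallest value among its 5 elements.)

5

12 8 23 17 5 → min 5
8 23 17 5 16 → min 5
23 17 5 16 18 → min 5
17 5 16 18 5 → min 5
5 16 18 5 8 → min 5
16 18 5 8 7 → min 5
18 5 8 7 1 → min 1
5 8 7 1 1 → min 1
8 7 1 1 12 → min 1
7 1 1 12 14 → min 1
1 1 12 14 1 → min 1
1 12 14 1 25 → min 1
12 14 1 25 1 → min 1
14 1 25 1 11 → min 1
Largest of these is 5.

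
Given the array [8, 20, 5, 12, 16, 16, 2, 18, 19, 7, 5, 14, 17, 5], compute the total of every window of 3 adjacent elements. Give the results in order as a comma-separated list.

[8, 20, 5] → sum 33
[20, 5, 12] → sum 37
[5, 12, 16] → sum 33
[12, 16, 16] → sum 44
[16, 16, 2] → sum 34
[16, 2, 18] → sum 36
[2, 18, 19] → sum 39
[18, 19, 7] → sum 44
[19, 7, 5] → sum 31
[7, 5, 14] → sum 26
[5, 14, 17] → sum 36
[14, 17, 5] → sum 36

33, 37, 33, 44, 34, 36, 39, 44, 31, 26, 36, 36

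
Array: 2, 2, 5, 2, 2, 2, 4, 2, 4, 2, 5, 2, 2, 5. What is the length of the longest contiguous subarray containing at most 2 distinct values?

7

Extend right; when distinct count exceeds 2, shrink from the left:
add 2: window [2] (1 distinct), len 1
add 2: window [2, 2] (1 distinct), len 2
add 5: window [2, 2, 5] (2 distinct), len 3
add 2: window [2, 2, 5, 2] (2 distinct), len 4
add 2: window [2, 2, 5, 2, 2] (2 distinct), len 5
add 2: window [2, 2, 5, 2, 2, 2] (2 distinct), len 6
add 4: window [2, 2, 2, 4] (2 distinct), len 4
add 2: window [2, 2, 2, 4, 2] (2 distinct), len 5
add 4: window [2, 2, 2, 4, 2, 4] (2 distinct), len 6
add 2: window [2, 2, 2, 4, 2, 4, 2] (2 distinct), len 7
add 5: window [2, 5] (2 distinct), len 2
add 2: window [2, 5, 2] (2 distinct), len 3
add 2: window [2, 5, 2, 2] (2 distinct), len 4
add 5: window [2, 5, 2, 2, 5] (2 distinct), len 5
Longest length with ≤2 distinct: 7.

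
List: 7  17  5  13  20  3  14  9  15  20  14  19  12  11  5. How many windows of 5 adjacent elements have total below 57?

7 17 5 13 20 → sum 62
17 5 13 20 3 → sum 58
5 13 20 3 14 → sum 55  < 57 ✓
13 20 3 14 9 → sum 59
20 3 14 9 15 → sum 61
3 14 9 15 20 → sum 61
14 9 15 20 14 → sum 72
9 15 20 14 19 → sum 77
15 20 14 19 12 → sum 80
20 14 19 12 11 → sum 76
14 19 12 11 5 → sum 61
1 window satisfy the condition.

1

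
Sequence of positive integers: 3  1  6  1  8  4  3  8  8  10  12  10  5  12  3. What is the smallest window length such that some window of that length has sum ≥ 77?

10

add 3: running sum 3 < 77
add 1: running sum 4 < 77
add 6: running sum 10 < 77
add 1: running sum 11 < 77
add 8: running sum 19 < 77
add 4: running sum 23 < 77
add 3: running sum 26 < 77
add 8: running sum 34 < 77
add 8: running sum 42 < 77
add 10: running sum 52 < 77
add 12: running sum 64 < 77
add 10: running sum 74 < 77
add 5: shortest ending here [3, 1, 6, 1, 8, 4, 3, 8, 8, 10, 12, 10, 5] sum 79, len 13
add 12: shortest ending here [8, 4, 3, 8, 8, 10, 12, 10, 5, 12] sum 80, len 10
add 3: shortest ending here [8, 4, 3, 8, 8, 10, 12, 10, 5, 12, 3] sum 83, len 11
Shortest qualifying length: 10.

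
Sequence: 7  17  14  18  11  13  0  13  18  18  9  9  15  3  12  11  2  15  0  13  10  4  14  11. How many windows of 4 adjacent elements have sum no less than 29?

(7, 17, 14, 18) → sum 56  ≥ 29 ✓
(17, 14, 18, 11) → sum 60  ≥ 29 ✓
(14, 18, 11, 13) → sum 56  ≥ 29 ✓
(18, 11, 13, 0) → sum 42  ≥ 29 ✓
(11, 13, 0, 13) → sum 37  ≥ 29 ✓
(13, 0, 13, 18) → sum 44  ≥ 29 ✓
(0, 13, 18, 18) → sum 49  ≥ 29 ✓
(13, 18, 18, 9) → sum 58  ≥ 29 ✓
(18, 18, 9, 9) → sum 54  ≥ 29 ✓
(18, 9, 9, 15) → sum 51  ≥ 29 ✓
(9, 9, 15, 3) → sum 36  ≥ 29 ✓
(9, 15, 3, 12) → sum 39  ≥ 29 ✓
(15, 3, 12, 11) → sum 41  ≥ 29 ✓
(3, 12, 11, 2) → sum 28
(12, 11, 2, 15) → sum 40  ≥ 29 ✓
(11, 2, 15, 0) → sum 28
(2, 15, 0, 13) → sum 30  ≥ 29 ✓
(15, 0, 13, 10) → sum 38  ≥ 29 ✓
(0, 13, 10, 4) → sum 27
(13, 10, 4, 14) → sum 41  ≥ 29 ✓
(10, 4, 14, 11) → sum 39  ≥ 29 ✓
18 windows satisfy the condition.

18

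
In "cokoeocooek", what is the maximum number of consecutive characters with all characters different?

3

[c] len 1
[c, o] len 2
[c, o, k] len 3
[k, o] len 2
[k, o, e] len 3
[e, o] len 2
[e, o, c] len 3
[c, o] len 2
[o] len 1
[o, e] len 2
[o, e, k] len 3
Longest all-distinct length: 3.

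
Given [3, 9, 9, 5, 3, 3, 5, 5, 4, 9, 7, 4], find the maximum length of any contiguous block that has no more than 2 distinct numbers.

5

Extend right; when distinct count exceeds 2, shrink from the left:
[3] 1 distinct, len 1
[3, 9] 2 distinct, len 2
[3, 9, 9] 2 distinct, len 3
[9, 9, 5] 2 distinct, len 3
[5, 3] 2 distinct, len 2
[5, 3, 3] 2 distinct, len 3
[5, 3, 3, 5] 2 distinct, len 4
[5, 3, 3, 5, 5] 2 distinct, len 5
[5, 5, 4] 2 distinct, len 3
[4, 9] 2 distinct, len 2
[9, 7] 2 distinct, len 2
[7, 4] 2 distinct, len 2
Longest length with ≤2 distinct: 5.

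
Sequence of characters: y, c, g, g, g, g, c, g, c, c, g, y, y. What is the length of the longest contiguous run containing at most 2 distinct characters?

10

Extend right; when distinct count exceeds 2, shrink from the left:
add y: window [y] (1 distinct), len 1
add c: window [y, c] (2 distinct), len 2
add g: window [c, g] (2 distinct), len 2
add g: window [c, g, g] (2 distinct), len 3
add g: window [c, g, g, g] (2 distinct), len 4
add g: window [c, g, g, g, g] (2 distinct), len 5
add c: window [c, g, g, g, g, c] (2 distinct), len 6
add g: window [c, g, g, g, g, c, g] (2 distinct), len 7
add c: window [c, g, g, g, g, c, g, c] (2 distinct), len 8
add c: window [c, g, g, g, g, c, g, c, c] (2 distinct), len 9
add g: window [c, g, g, g, g, c, g, c, c, g] (2 distinct), len 10
add y: window [g, y] (2 distinct), len 2
add y: window [g, y, y] (2 distinct), len 3
Longest length with ≤2 distinct: 10.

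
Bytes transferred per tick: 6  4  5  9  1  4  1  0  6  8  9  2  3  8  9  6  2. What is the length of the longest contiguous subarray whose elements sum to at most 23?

6

Extend to the right; shrink from the left whenever the sum exceeds 23:
[6] sum 6 len 1
[6, 4] sum 10 len 2
[6, 4, 5] sum 15 len 3
[4, 5, 9] sum 18 len 3
[4, 5, 9, 1] sum 19 len 4
[4, 5, 9, 1, 4] sum 23 len 5
[5, 9, 1, 4, 1] sum 20 len 5
[5, 9, 1, 4, 1, 0] sum 20 len 6
[9, 1, 4, 1, 0, 6] sum 21 len 6
[1, 4, 1, 0, 6, 8] sum 20 len 6
[0, 6, 8, 9] sum 23 len 4
[8, 9, 2] sum 19 len 3
[8, 9, 2, 3] sum 22 len 4
[9, 2, 3, 8] sum 22 len 4
[2, 3, 8, 9] sum 22 len 4
[8, 9, 6] sum 23 len 3
[9, 6, 2] sum 17 len 3
Longest length seen: 6.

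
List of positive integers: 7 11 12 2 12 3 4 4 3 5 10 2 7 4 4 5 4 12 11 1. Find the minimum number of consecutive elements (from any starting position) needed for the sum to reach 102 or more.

add 7: running sum 7 < 102
add 11: running sum 18 < 102
add 12: running sum 30 < 102
add 2: running sum 32 < 102
add 12: running sum 44 < 102
add 3: running sum 47 < 102
add 4: running sum 51 < 102
add 4: running sum 55 < 102
add 3: running sum 58 < 102
add 5: running sum 63 < 102
add 10: running sum 73 < 102
add 2: running sum 75 < 102
add 7: running sum 82 < 102
add 4: running sum 86 < 102
add 4: running sum 90 < 102
add 5: running sum 95 < 102
add 4: running sum 99 < 102
add 12: shortest ending here [11, 12, 2, 12, 3, 4, 4, 3, 5, 10, 2, 7, 4, 4, 5, 4, 12] sum 104, len 17
add 11: shortest ending here [12, 2, 12, 3, 4, 4, 3, 5, 10, 2, 7, 4, 4, 5, 4, 12, 11] sum 104, len 17
add 1: shortest ending here [12, 2, 12, 3, 4, 4, 3, 5, 10, 2, 7, 4, 4, 5, 4, 12, 11, 1] sum 105, len 18
Shortest qualifying length: 17.

17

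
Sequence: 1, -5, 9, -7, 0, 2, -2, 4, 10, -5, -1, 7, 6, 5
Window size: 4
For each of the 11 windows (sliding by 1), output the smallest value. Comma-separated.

Sliding a size-4 window across the 14 values:
1 -5 9 -7 → min -7
-5 9 -7 0 → min -7
9 -7 0 2 → min -7
-7 0 2 -2 → min -7
0 2 -2 4 → min -2
2 -2 4 10 → min -2
-2 4 10 -5 → min -5
4 10 -5 -1 → min -5
10 -5 -1 7 → min -5
-5 -1 7 6 → min -5
-1 7 6 5 → min -1

-7, -7, -7, -7, -2, -2, -5, -5, -5, -5, -1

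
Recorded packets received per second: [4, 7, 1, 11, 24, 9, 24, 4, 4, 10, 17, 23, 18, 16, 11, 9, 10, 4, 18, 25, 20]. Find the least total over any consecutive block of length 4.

4 7 1 11 → sum 23
7 1 11 24 → sum 43
1 11 24 9 → sum 45
11 24 9 24 → sum 68
24 9 24 4 → sum 61
9 24 4 4 → sum 41
24 4 4 10 → sum 42
4 4 10 17 → sum 35
4 10 17 23 → sum 54
10 17 23 18 → sum 68
17 23 18 16 → sum 74
23 18 16 11 → sum 68
18 16 11 9 → sum 54
16 11 9 10 → sum 46
11 9 10 4 → sum 34
9 10 4 18 → sum 41
10 4 18 25 → sum 57
4 18 25 20 → sum 67
Least of these is 23.

23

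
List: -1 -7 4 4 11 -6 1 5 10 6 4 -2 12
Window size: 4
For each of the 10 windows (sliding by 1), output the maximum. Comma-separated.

Sliding a size-4 window across the 13 values:
-1 -7 4 4 → max 4
-7 4 4 11 → max 11
4 4 11 -6 → max 11
4 11 -6 1 → max 11
11 -6 1 5 → max 11
-6 1 5 10 → max 10
1 5 10 6 → max 10
5 10 6 4 → max 10
10 6 4 -2 → max 10
6 4 -2 12 → max 12

4, 11, 11, 11, 11, 10, 10, 10, 10, 12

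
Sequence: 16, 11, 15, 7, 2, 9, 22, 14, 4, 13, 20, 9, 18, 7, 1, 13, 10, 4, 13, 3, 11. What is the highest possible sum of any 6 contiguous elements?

82

[16, 11, 15, 7, 2, 9] → sum 60
[11, 15, 7, 2, 9, 22] → sum 66
[15, 7, 2, 9, 22, 14] → sum 69
[7, 2, 9, 22, 14, 4] → sum 58
[2, 9, 22, 14, 4, 13] → sum 64
[9, 22, 14, 4, 13, 20] → sum 82
[22, 14, 4, 13, 20, 9] → sum 82
[14, 4, 13, 20, 9, 18] → sum 78
[4, 13, 20, 9, 18, 7] → sum 71
[13, 20, 9, 18, 7, 1] → sum 68
[20, 9, 18, 7, 1, 13] → sum 68
[9, 18, 7, 1, 13, 10] → sum 58
[18, 7, 1, 13, 10, 4] → sum 53
[7, 1, 13, 10, 4, 13] → sum 48
[1, 13, 10, 4, 13, 3] → sum 44
[13, 10, 4, 13, 3, 11] → sum 54
Highest of these is 82.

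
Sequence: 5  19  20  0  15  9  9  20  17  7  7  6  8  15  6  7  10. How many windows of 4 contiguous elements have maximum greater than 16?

8

[5, 19, 20, 0] → max 20  > 16 ✓
[19, 20, 0, 15] → max 20  > 16 ✓
[20, 0, 15, 9] → max 20  > 16 ✓
[0, 15, 9, 9] → max 15
[15, 9, 9, 20] → max 20  > 16 ✓
[9, 9, 20, 17] → max 20  > 16 ✓
[9, 20, 17, 7] → max 20  > 16 ✓
[20, 17, 7, 7] → max 20  > 16 ✓
[17, 7, 7, 6] → max 17  > 16 ✓
[7, 7, 6, 8] → max 8
[7, 6, 8, 15] → max 15
[6, 8, 15, 6] → max 15
[8, 15, 6, 7] → max 15
[15, 6, 7, 10] → max 15
8 windows satisfy the condition.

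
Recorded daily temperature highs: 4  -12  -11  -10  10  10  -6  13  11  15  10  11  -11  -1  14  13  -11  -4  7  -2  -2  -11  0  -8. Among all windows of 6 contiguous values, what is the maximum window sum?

54

(4, -12, -11, -10, 10, 10) → sum -9
(-12, -11, -10, 10, 10, -6) → sum -19
(-11, -10, 10, 10, -6, 13) → sum 6
(-10, 10, 10, -6, 13, 11) → sum 28
(10, 10, -6, 13, 11, 15) → sum 53
(10, -6, 13, 11, 15, 10) → sum 53
(-6, 13, 11, 15, 10, 11) → sum 54
(13, 11, 15, 10, 11, -11) → sum 49
(11, 15, 10, 11, -11, -1) → sum 35
(15, 10, 11, -11, -1, 14) → sum 38
(10, 11, -11, -1, 14, 13) → sum 36
(11, -11, -1, 14, 13, -11) → sum 15
(-11, -1, 14, 13, -11, -4) → sum 0
(-1, 14, 13, -11, -4, 7) → sum 18
(14, 13, -11, -4, 7, -2) → sum 17
(13, -11, -4, 7, -2, -2) → sum 1
(-11, -4, 7, -2, -2, -11) → sum -23
(-4, 7, -2, -2, -11, 0) → sum -12
(7, -2, -2, -11, 0, -8) → sum -16
Maximum of these is 54.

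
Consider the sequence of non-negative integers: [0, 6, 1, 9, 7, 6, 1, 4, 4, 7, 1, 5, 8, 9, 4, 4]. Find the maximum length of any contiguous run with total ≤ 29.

Extend to the right; shrink from the left whenever the sum exceeds 29:
[0] sum 0 len 1
[0, 6] sum 6 len 2
[0, 6, 1] sum 7 len 3
[0, 6, 1, 9] sum 16 len 4
[0, 6, 1, 9, 7] sum 23 len 5
[0, 6, 1, 9, 7, 6] sum 29 len 6
[1, 9, 7, 6, 1] sum 24 len 5
[1, 9, 7, 6, 1, 4] sum 28 len 6
[7, 6, 1, 4, 4] sum 22 len 5
[7, 6, 1, 4, 4, 7] sum 29 len 6
[6, 1, 4, 4, 7, 1] sum 23 len 6
[6, 1, 4, 4, 7, 1, 5] sum 28 len 7
[4, 4, 7, 1, 5, 8] sum 29 len 6
[1, 5, 8, 9] sum 23 len 4
[1, 5, 8, 9, 4] sum 27 len 5
[8, 9, 4, 4] sum 25 len 4
Longest length seen: 7.

7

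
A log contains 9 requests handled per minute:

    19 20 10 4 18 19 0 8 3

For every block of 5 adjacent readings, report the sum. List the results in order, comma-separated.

71, 71, 51, 49, 48

Sliding a size-5 window across the 9 values:
19 20 10 4 18 → sum 71
20 10 4 18 19 → sum 71
10 4 18 19 0 → sum 51
4 18 19 0 8 → sum 49
18 19 0 8 3 → sum 48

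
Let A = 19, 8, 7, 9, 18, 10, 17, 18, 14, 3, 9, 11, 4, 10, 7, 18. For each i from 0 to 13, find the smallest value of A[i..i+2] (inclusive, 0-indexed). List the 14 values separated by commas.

[19, 8, 7] → min 7
[8, 7, 9] → min 7
[7, 9, 18] → min 7
[9, 18, 10] → min 9
[18, 10, 17] → min 10
[10, 17, 18] → min 10
[17, 18, 14] → min 14
[18, 14, 3] → min 3
[14, 3, 9] → min 3
[3, 9, 11] → min 3
[9, 11, 4] → min 4
[11, 4, 10] → min 4
[4, 10, 7] → min 4
[10, 7, 18] → min 7

7, 7, 7, 9, 10, 10, 14, 3, 3, 3, 4, 4, 4, 7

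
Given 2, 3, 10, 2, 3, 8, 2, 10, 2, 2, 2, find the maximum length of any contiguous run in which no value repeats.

4

[2] len 1
[2, 3] len 2
[2, 3, 10] len 3
[3, 10, 2] len 3
[10, 2, 3] len 3
[10, 2, 3, 8] len 4
[3, 8, 2] len 3
[3, 8, 2, 10] len 4
[10, 2] len 2
[2] len 1
[2] len 1
Longest all-distinct length: 4.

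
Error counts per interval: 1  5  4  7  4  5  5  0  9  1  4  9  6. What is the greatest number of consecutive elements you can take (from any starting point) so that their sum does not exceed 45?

→ 1: sum 1, len 1
→ 5: sum 6, len 2
→ 4: sum 10, len 3
→ 7: sum 17, len 4
→ 4: sum 21, len 5
→ 5: sum 26, len 6
→ 5: sum 31, len 7
→ 0: sum 31, len 8
→ 9: sum 40, len 9
→ 1: sum 41, len 10
→ 4: sum 45, len 11
→ 9 (dropped 1, 5, 4): sum 44, len 9
→ 6 (dropped 7): sum 43, len 9
Longest length seen: 11.

11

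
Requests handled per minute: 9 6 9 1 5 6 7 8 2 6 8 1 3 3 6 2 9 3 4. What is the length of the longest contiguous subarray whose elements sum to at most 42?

[9] sum 9 len 1
[9, 6] sum 15 len 2
[9, 6, 9] sum 24 len 3
[9, 6, 9, 1] sum 25 len 4
[9, 6, 9, 1, 5] sum 30 len 5
[9, 6, 9, 1, 5, 6] sum 36 len 6
[6, 9, 1, 5, 6, 7] sum 34 len 6
[6, 9, 1, 5, 6, 7, 8] sum 42 len 7
[9, 1, 5, 6, 7, 8, 2] sum 38 len 7
[1, 5, 6, 7, 8, 2, 6] sum 35 len 7
[5, 6, 7, 8, 2, 6, 8] sum 42 len 7
[6, 7, 8, 2, 6, 8, 1] sum 38 len 7
[6, 7, 8, 2, 6, 8, 1, 3] sum 41 len 8
[7, 8, 2, 6, 8, 1, 3, 3] sum 38 len 8
[8, 2, 6, 8, 1, 3, 3, 6] sum 37 len 8
[8, 2, 6, 8, 1, 3, 3, 6, 2] sum 39 len 9
[2, 6, 8, 1, 3, 3, 6, 2, 9] sum 40 len 9
[6, 8, 1, 3, 3, 6, 2, 9, 3] sum 41 len 9
[8, 1, 3, 3, 6, 2, 9, 3, 4] sum 39 len 9
Longest length seen: 9.

9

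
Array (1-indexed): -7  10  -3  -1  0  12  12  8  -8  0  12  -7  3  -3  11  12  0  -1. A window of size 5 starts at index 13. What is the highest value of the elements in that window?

Elements at indices 13..17: 3, -3, 11, 12, 0
max(3, -3, 11, 12, 0) = 12

12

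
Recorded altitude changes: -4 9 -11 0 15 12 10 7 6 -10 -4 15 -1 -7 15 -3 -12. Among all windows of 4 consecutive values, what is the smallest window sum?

[-4, 9, -11, 0] → sum -6
[9, -11, 0, 15] → sum 13
[-11, 0, 15, 12] → sum 16
[0, 15, 12, 10] → sum 37
[15, 12, 10, 7] → sum 44
[12, 10, 7, 6] → sum 35
[10, 7, 6, -10] → sum 13
[7, 6, -10, -4] → sum -1
[6, -10, -4, 15] → sum 7
[-10, -4, 15, -1] → sum 0
[-4, 15, -1, -7] → sum 3
[15, -1, -7, 15] → sum 22
[-1, -7, 15, -3] → sum 4
[-7, 15, -3, -12] → sum -7
Smallest of these is -7.

-7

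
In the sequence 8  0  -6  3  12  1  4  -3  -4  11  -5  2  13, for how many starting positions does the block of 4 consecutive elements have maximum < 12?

5

8 0 -6 3 → max 8  < 12 ✓
0 -6 3 12 → max 12
-6 3 12 1 → max 12
3 12 1 4 → max 12
12 1 4 -3 → max 12
1 4 -3 -4 → max 4  < 12 ✓
4 -3 -4 11 → max 11  < 12 ✓
-3 -4 11 -5 → max 11  < 12 ✓
-4 11 -5 2 → max 11  < 12 ✓
11 -5 2 13 → max 13
5 windows satisfy the condition.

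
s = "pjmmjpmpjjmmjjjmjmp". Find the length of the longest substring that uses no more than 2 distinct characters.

Extend right; when distinct count exceeds 2, shrink from the left:
[p] 1 distinct, len 1
[p, j] 2 distinct, len 2
[j, m] 2 distinct, len 2
[j, m, m] 2 distinct, len 3
[j, m, m, j] 2 distinct, len 4
[j, p] 2 distinct, len 2
[p, m] 2 distinct, len 2
[p, m, p] 2 distinct, len 3
[p, j] 2 distinct, len 2
[p, j, j] 2 distinct, len 3
[j, j, m] 2 distinct, len 3
[j, j, m, m] 2 distinct, len 4
[j, j, m, m, j] 2 distinct, len 5
[j, j, m, m, j, j] 2 distinct, len 6
[j, j, m, m, j, j, j] 2 distinct, len 7
[j, j, m, m, j, j, j, m] 2 distinct, len 8
[j, j, m, m, j, j, j, m, j] 2 distinct, len 9
[j, j, m, m, j, j, j, m, j, m] 2 distinct, len 10
[m, p] 2 distinct, len 2
Longest length with ≤2 distinct: 10.

10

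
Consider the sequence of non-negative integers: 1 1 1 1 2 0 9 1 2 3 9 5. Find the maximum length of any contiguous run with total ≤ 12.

add 1: [1] sum 1, len 1
add 1: [1, 1] sum 2, len 2
add 1: [1, 1, 1] sum 3, len 3
add 1: [1, 1, 1, 1] sum 4, len 4
add 2: [1, 1, 1, 1, 2] sum 6, len 5
add 0: [1, 1, 1, 1, 2, 0] sum 6, len 6
add 9: [1, 2, 0, 9] sum 12, len 4
add 1: [2, 0, 9, 1] sum 12, len 4
add 2: [0, 9, 1, 2] sum 12, len 4
add 3: [1, 2, 3] sum 6, len 3
add 9: [3, 9] sum 12, len 2
add 5: [5] sum 5, len 1
Longest length seen: 6.

6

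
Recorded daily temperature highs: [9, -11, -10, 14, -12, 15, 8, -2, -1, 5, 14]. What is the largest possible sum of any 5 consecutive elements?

9 -11 -10 14 -12 → sum -10
-11 -10 14 -12 15 → sum -4
-10 14 -12 15 8 → sum 15
14 -12 15 8 -2 → sum 23
-12 15 8 -2 -1 → sum 8
15 8 -2 -1 5 → sum 25
8 -2 -1 5 14 → sum 24
Largest of these is 25.

25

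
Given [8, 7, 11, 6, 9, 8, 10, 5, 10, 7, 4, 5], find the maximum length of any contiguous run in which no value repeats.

[8] len 1
[8, 7] len 2
[8, 7, 11] len 3
[8, 7, 11, 6] len 4
[8, 7, 11, 6, 9] len 5
[7, 11, 6, 9, 8] len 5
[7, 11, 6, 9, 8, 10] len 6
[7, 11, 6, 9, 8, 10, 5] len 7
[5, 10] len 2
[5, 10, 7] len 3
[5, 10, 7, 4] len 4
[10, 7, 4, 5] len 4
Longest all-distinct length: 7.

7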